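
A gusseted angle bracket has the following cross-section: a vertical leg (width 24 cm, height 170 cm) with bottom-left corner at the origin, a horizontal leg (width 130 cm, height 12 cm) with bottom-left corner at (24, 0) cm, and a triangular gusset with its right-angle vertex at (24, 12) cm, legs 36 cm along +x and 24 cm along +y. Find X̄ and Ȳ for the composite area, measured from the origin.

Part | A | x̄ᵢ | ȳᵢ | A·x̄ᵢ | A·ȳᵢ
vertical leg | 4080.00 | 12.00 | 85.00 | 48960.00 | 346800.00
horizontal leg | 1560.00 | 89.00 | 6.00 | 138840.00 | 9360.00
gusset | 432.00 | 36.00 | 20.00 | 15552.00 | 8640.00
Σ | 6072.00 |  |  | 203352.00 | 364800.00
X̄ = 203352.00 / 6072.00 = 33.49 cm
Ȳ = 364800.00 / 6072.00 = 60.08 cm

X̄ = 33.49 cm, Ȳ = 60.08 cm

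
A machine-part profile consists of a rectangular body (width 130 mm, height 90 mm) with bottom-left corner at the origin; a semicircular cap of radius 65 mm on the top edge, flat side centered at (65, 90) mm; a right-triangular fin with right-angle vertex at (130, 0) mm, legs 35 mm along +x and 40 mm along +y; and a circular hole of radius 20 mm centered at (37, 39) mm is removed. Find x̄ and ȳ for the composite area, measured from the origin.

rectangular body: A = 130 × 90 = 11700.00, centroid at (65.00, 45.00).
semicircular top: A = ½π·65² = 6636.61, centroid at (65.00, 117.59).
triangular fin: A = ½·35·40 = 700.00, centroid at (141.67, 13.33).
hole: A = −π·20² = -1256.64, centroid at (37.00, 39.00).
ΣA = 17779.98 mm²
ΣAx̄ = (11700.00)(65.00) + (6636.61)(65.00) + (700.00)(141.67) + (-1256.64)(37.00) = 1244551.04 mm³
ΣAȳ = (11700.00)(45.00) + (6636.61)(117.59) + (700.00)(13.33) + (-1256.64)(39.00) = 1267203.12 mm³
x̄ = 1244551.04 / 17779.98 = 70.00 mm
ȳ = 1267203.12 / 17779.98 = 71.27 mm

x̄ = 70.00 mm, ȳ = 71.27 mm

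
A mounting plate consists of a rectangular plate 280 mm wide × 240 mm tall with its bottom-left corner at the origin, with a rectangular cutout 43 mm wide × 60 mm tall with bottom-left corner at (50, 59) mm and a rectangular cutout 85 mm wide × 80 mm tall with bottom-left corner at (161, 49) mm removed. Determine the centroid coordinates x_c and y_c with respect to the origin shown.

Part | A | x̄ᵢ | ȳᵢ | A·x̄ᵢ | A·ȳᵢ
plate | 67200.00 | 140.00 | 120.00 | 9408000.00 | 8064000.00
hole 1 | -2580.00 | 71.50 | 89.00 | -184470.00 | -229620.00
hole 2 | -6800.00 | 203.50 | 89.00 | -1383800.00 | -605200.00
Σ | 57820.00 |  |  | 7839730.00 | 7229180.00
x_c = 7839730.00 / 57820.00 = 135.59 mm
y_c = 7229180.00 / 57820.00 = 125.03 mm

x_c = 135.59 mm, y_c = 125.03 mm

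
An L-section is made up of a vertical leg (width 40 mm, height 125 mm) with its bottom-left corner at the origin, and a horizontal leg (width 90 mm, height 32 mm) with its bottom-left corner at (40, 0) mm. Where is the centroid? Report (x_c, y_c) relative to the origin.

vertical leg: A = 40 × 125 = 5000.00, centroid at (20.00, 62.50).
horizontal leg: A = 90 × 32 = 2880.00, centroid at (85.00, 16.00).
ΣA = 7880.00 mm², ΣAx_c = 344800.00 mm³, ΣAy_c = 358580.00 mm³.
x_c = 344800.00/7880.00 = 43.76 mm; y_c = 358580.00/7880.00 = 45.51 mm.

x_c = 43.76 mm, y_c = 45.51 mm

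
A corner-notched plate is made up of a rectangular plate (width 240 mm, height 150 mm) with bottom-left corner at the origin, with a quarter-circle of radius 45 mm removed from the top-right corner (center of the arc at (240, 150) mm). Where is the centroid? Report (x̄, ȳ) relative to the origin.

x̄ = 115.34 mm, ȳ = 72.42 mm

Part | A | x̄ᵢ | ȳᵢ | A·x̄ᵢ | A·ȳᵢ
plate | 36000.00 | 120.00 | 75.00 | 4320000.00 | 2700000.00
removed quarter-circle | -1590.43 | 220.90 | 130.90 | -351328.51 | -208189.69
Σ | 34409.57 |  |  | 3968671.49 | 2491810.31
x̄ = 3968671.49 / 34409.57 = 115.34 mm
ȳ = 2491810.31 / 34409.57 = 72.42 mm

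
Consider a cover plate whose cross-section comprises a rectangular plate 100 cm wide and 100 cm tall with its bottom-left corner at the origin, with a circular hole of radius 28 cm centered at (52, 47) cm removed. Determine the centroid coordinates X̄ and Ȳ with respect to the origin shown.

X̄ = 49.35 cm, Ȳ = 50.98 cm

plate: A = 100 × 100 = 10000.00, centroid at (50.00, 50.00).
hole: A = −π·28² = -2463.01, centroid at (52.00, 47.00).
ΣA = 7536.99 cm², ΣAX̄ = 371923.55 cm³, ΣAȲ = 384238.59 cm³.
X̄ = 371923.55/7536.99 = 49.35 cm; Ȳ = 384238.59/7536.99 = 50.98 cm.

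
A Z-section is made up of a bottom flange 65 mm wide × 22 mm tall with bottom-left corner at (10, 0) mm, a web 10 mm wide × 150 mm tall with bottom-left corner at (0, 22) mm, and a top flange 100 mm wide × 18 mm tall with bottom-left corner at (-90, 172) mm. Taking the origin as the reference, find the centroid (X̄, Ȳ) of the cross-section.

X̄ = -0.79 mm, Ȳ = 102.97 mm

Part | A | x̄ᵢ | ȳᵢ | A·x̄ᵢ | A·ȳᵢ
bottom flange | 1430.00 | 42.50 | 11.00 | 60775.00 | 15730.00
web | 1500.00 | 5.00 | 97.00 | 7500.00 | 145500.00
top flange | 1800.00 | -40.00 | 181.00 | -72000.00 | 325800.00
Σ | 4730.00 |  |  | -3725.00 | 487030.00
X̄ = -3725.00 / 4730.00 = -0.79 mm
Ȳ = 487030.00 / 4730.00 = 102.97 mm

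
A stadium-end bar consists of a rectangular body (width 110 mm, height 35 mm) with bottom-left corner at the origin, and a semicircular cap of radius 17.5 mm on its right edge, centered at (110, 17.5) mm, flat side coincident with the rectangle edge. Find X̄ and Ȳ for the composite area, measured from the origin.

Part | A | x̄ᵢ | ȳᵢ | A·x̄ᵢ | A·ȳᵢ
rectangular body | 3850.00 | 55.00 | 17.50 | 211750.00 | 67375.00
semicircular end | 481.06 | 117.43 | 17.50 | 56489.12 | 8418.49
Σ | 4331.06 |  |  | 268239.12 | 75793.49
X̄ = 268239.12 / 4331.06 = 61.93 mm
Ȳ = 75793.49 / 4331.06 = 17.50 mm

X̄ = 61.93 mm, Ȳ = 17.50 mm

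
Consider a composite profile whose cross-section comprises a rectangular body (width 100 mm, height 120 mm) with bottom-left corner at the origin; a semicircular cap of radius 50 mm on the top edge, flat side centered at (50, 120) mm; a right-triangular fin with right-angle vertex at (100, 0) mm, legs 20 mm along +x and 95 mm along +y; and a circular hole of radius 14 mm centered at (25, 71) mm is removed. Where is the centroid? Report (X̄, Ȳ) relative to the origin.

X̄ = 54.26 mm, Ȳ = 77.54 mm

rectangular body: A = 100 × 120 = 12000.00, centroid at (50.00, 60.00).
semicircular top: A = ½π·50² = 3926.99, centroid at (50.00, 141.22).
triangular fin: A = ½·20·95 = 950.00, centroid at (106.67, 31.67).
hole: A = −π·14² = -615.75, centroid at (25.00, 71.00).
ΣA = 16261.24 mm², ΣAX̄ = 882289.07 mm³, ΣAȲ = 1260937.16 mm³.
X̄ = 882289.07/16261.24 = 54.26 mm; Ȳ = 1260937.16/16261.24 = 77.54 mm.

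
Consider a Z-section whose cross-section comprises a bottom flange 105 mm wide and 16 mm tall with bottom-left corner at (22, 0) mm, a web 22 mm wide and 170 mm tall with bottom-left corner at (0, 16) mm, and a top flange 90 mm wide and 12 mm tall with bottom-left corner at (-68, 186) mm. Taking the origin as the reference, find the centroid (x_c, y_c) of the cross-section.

x_c = 21.76 mm, y_c = 92.08 mm

Part | A | x̄ᵢ | ȳᵢ | A·x̄ᵢ | A·ȳᵢ
bottom flange | 1680.00 | 74.50 | 8.00 | 125160.00 | 13440.00
web | 3740.00 | 11.00 | 101.00 | 41140.00 | 377740.00
top flange | 1080.00 | -23.00 | 192.00 | -24840.00 | 207360.00
Σ | 6500.00 |  |  | 141460.00 | 598540.00
x_c = 141460.00 / 6500.00 = 21.76 mm
y_c = 598540.00 / 6500.00 = 92.08 mm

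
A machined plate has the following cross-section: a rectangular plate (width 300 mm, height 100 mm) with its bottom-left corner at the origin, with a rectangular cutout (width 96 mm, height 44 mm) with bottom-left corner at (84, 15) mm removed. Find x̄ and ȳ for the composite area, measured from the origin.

x̄ = 152.95 mm, ȳ = 52.13 mm

plate: A = 300 × 100 = 30000.00, centroid at (150.00, 50.00).
hole: A = −(96 × 44) = -4224.00, centroid at (132.00, 37.00).
ΣA = 25776.00 mm², ΣAx̄ = 3942432.00 mm³, ΣAȳ = 1343712.00 mm³.
x̄ = 3942432.00/25776.00 = 152.95 mm; ȳ = 1343712.00/25776.00 = 52.13 mm.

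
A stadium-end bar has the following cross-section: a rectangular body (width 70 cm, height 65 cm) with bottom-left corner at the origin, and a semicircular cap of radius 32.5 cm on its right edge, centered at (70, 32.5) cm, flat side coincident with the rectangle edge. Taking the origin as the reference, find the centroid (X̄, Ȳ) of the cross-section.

X̄ = 48.04 cm, Ȳ = 32.50 cm

rectangular body: A = 70 × 65 = 4550.00, centroid at (35.00, 32.50).
semicircular end: A = ½π·32.5² = 1659.15, centroid at (83.79, 32.50).
ΣA = 6209.15 cm²
ΣAX̄ = (4550.00)(35.00) + (1659.15)(83.79) = 298276.17 cm³
ΣAȲ = (4550.00)(32.50) + (1659.15)(32.50) = 201797.49 cm³
X̄ = 298276.17 / 6209.15 = 48.04 cm
Ȳ = 201797.49 / 6209.15 = 32.50 cm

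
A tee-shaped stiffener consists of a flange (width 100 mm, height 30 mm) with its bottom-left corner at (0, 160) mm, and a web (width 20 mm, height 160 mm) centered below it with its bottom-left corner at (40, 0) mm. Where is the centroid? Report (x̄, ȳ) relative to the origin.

web: A = 20 × 160 = 3200.00, centroid at (50.00, 80.00).
flange: A = 100 × 30 = 3000.00, centroid at (50.00, 175.00).
ΣA = 6200.00 mm², ΣAx̄ = 310000.00 mm³, ΣAȳ = 781000.00 mm³.
x̄ = 310000.00/6200.00 = 50.00 mm; ȳ = 781000.00/6200.00 = 125.97 mm.

x̄ = 50.00 mm, ȳ = 125.97 mm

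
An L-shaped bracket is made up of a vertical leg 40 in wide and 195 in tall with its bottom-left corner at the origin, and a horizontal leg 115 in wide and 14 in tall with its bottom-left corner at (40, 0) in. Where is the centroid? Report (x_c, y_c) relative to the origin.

x_c = 33.26 in, y_c = 82.02 in

Part | A | x̄ᵢ | ȳᵢ | A·x̄ᵢ | A·ȳᵢ
vertical leg | 7800.00 | 20.00 | 97.50 | 156000.00 | 760500.00
horizontal leg | 1610.00 | 97.50 | 7.00 | 156975.00 | 11270.00
Σ | 9410.00 |  |  | 312975.00 | 771770.00
x_c = 312975.00 / 9410.00 = 33.26 in
y_c = 771770.00 / 9410.00 = 82.02 in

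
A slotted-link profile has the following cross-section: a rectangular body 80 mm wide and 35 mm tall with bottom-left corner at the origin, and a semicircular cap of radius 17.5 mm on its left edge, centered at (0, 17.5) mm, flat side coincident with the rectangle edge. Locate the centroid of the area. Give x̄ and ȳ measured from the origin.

x̄ = 33.05 mm, ȳ = 17.50 mm

Part | A | x̄ᵢ | ȳᵢ | A·x̄ᵢ | A·ȳᵢ
rectangular body | 2800.00 | 40.00 | 17.50 | 112000.00 | 49000.00
semicircular end | 481.06 | -7.43 | 17.50 | -3572.92 | 8418.49
Σ | 3281.06 |  |  | 108427.08 | 57418.49
x̄ = 108427.08 / 3281.06 = 33.05 mm
ȳ = 57418.49 / 3281.06 = 17.50 mm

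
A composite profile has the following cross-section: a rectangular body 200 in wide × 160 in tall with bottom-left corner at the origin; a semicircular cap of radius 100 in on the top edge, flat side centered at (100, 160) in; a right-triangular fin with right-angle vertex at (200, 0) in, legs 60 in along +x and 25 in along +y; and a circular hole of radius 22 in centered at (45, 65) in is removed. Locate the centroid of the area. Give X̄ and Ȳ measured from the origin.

rectangular body: A = 200 × 160 = 32000.00, centroid at (100.00, 80.00).
semicircular top: A = ½π·100² = 15707.96, centroid at (100.00, 202.44).
triangular fin: A = ½·60·25 = 750.00, centroid at (220.00, 8.33).
hole: A = −π·22² = -1520.53, centroid at (45.00, 65.00).
ΣA = 46937.43 in², ΣAX̄ = 4867372.44 in³, ΣAȲ = 5647356.28 in³.
X̄ = 4867372.44/46937.43 = 103.70 in; Ȳ = 5647356.28/46937.43 = 120.32 in.

X̄ = 103.70 in, Ȳ = 120.32 in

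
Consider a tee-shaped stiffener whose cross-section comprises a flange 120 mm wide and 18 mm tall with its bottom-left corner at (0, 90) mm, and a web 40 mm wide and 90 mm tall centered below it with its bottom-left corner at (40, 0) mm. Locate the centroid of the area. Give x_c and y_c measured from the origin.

x_c = 60.00 mm, y_c = 65.25 mm

web: A = 40 × 90 = 3600.00, centroid at (60.00, 45.00).
flange: A = 120 × 18 = 2160.00, centroid at (60.00, 99.00).
ΣA = 5760.00 mm², ΣAx_c = 345600.00 mm³, ΣAy_c = 375840.00 mm³.
x_c = 345600.00/5760.00 = 60.00 mm; y_c = 375840.00/5760.00 = 65.25 mm.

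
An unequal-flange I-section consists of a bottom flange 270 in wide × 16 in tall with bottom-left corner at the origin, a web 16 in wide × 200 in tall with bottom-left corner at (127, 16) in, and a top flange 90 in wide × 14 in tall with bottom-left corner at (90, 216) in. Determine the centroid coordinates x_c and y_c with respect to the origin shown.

x_c = 135.00 in, y_c = 78.22 in

Part | A | x̄ᵢ | ȳᵢ | A·x̄ᵢ | A·ȳᵢ
bottom flange | 4320.00 | 135.00 | 8.00 | 583200.00 | 34560.00
web | 3200.00 | 135.00 | 116.00 | 432000.00 | 371200.00
top flange | 1260.00 | 135.00 | 223.00 | 170100.00 | 280980.00
Σ | 8780.00 |  |  | 1185300.00 | 686740.00
x_c = 1185300.00 / 8780.00 = 135.00 in
y_c = 686740.00 / 8780.00 = 78.22 in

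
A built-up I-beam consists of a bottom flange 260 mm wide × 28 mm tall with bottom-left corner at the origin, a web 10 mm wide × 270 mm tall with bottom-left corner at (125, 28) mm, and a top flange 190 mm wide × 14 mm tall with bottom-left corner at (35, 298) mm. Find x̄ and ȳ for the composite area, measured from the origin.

Part | A | x̄ᵢ | ȳᵢ | A·x̄ᵢ | A·ȳᵢ
bottom flange | 7280.00 | 130.00 | 14.00 | 946400.00 | 101920.00
web | 2700.00 | 130.00 | 163.00 | 351000.00 | 440100.00
top flange | 2660.00 | 130.00 | 305.00 | 345800.00 | 811300.00
Σ | 12640.00 |  |  | 1643200.00 | 1353320.00
x̄ = 1643200.00 / 12640.00 = 130.00 mm
ȳ = 1353320.00 / 12640.00 = 107.07 mm

x̄ = 130.00 mm, ȳ = 107.07 mm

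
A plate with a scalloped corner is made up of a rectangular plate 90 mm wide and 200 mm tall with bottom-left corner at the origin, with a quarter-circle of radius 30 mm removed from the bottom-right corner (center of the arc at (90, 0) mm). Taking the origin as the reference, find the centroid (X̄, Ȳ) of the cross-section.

X̄ = 43.68 mm, Ȳ = 103.57 mm

Part | A | x̄ᵢ | ȳᵢ | A·x̄ᵢ | A·ȳᵢ
plate | 18000.00 | 45.00 | 100.00 | 810000.00 | 1800000.00
removed quarter-circle | -706.86 | 77.27 | 12.73 | -54617.25 | -9000.00
Σ | 17293.14 |  |  | 755382.75 | 1791000.00
X̄ = 755382.75 / 17293.14 = 43.68 mm
Ȳ = 1791000.00 / 17293.14 = 103.57 mm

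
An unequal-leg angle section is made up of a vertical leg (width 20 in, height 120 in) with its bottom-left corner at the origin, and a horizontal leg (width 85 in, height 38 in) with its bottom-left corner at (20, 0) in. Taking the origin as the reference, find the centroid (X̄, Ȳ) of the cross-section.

vertical leg: A = 20 × 120 = 2400.00, centroid at (10.00, 60.00).
horizontal leg: A = 85 × 38 = 3230.00, centroid at (62.50, 19.00).
ΣA = 5630.00 in²
ΣAX̄ = (2400.00)(10.00) + (3230.00)(62.50) = 225875.00 in³
ΣAȲ = (2400.00)(60.00) + (3230.00)(19.00) = 205370.00 in³
X̄ = 225875.00 / 5630.00 = 40.12 in
Ȳ = 205370.00 / 5630.00 = 36.48 in

X̄ = 40.12 in, Ȳ = 36.48 in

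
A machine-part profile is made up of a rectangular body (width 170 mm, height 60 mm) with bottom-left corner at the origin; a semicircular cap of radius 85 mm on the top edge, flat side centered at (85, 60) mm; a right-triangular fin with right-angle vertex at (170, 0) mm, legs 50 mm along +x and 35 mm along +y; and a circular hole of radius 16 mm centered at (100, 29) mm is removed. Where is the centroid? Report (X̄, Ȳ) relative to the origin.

Part | A | x̄ᵢ | ȳᵢ | A·x̄ᵢ | A·ȳᵢ
rectangular body | 10200.00 | 85.00 | 30.00 | 867000.00 | 306000.00
semicircular top | 11349.00 | 85.00 | 96.08 | 964665.29 | 1090356.87
triangular fin | 875.00 | 186.67 | 11.67 | 163333.33 | 10208.33
hole | -804.25 | 100.00 | 29.00 | -80424.77 | -23323.18
Σ | 21619.76 |  |  | 1914573.86 | 1383242.02
X̄ = 1914573.86 / 21619.76 = 88.56 mm
Ȳ = 1383242.02 / 21619.76 = 63.98 mm

X̄ = 88.56 mm, Ȳ = 63.98 mm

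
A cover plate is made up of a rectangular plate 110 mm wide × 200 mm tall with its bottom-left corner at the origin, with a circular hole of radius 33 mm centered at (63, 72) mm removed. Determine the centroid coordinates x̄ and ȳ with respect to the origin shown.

plate: A = 110 × 200 = 22000.00, centroid at (55.00, 100.00).
hole: A = −π·33² = -3421.19, centroid at (63.00, 72.00).
ΣA = 18578.81 mm²
ΣAx̄ = (22000.00)(55.00) + (-3421.19)(63.00) = 994464.75 mm³
ΣAȳ = (22000.00)(100.00) + (-3421.19)(72.00) = 1953674.00 mm³
x̄ = 994464.75 / 18578.81 = 53.53 mm
ȳ = 1953674.00 / 18578.81 = 105.16 mm

x̄ = 53.53 mm, ȳ = 105.16 mm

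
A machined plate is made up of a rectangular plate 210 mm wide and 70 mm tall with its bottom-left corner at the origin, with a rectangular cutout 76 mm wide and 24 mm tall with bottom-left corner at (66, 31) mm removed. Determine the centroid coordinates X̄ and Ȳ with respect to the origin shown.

X̄ = 105.14 mm, Ȳ = 33.87 mm

plate: A = 210 × 70 = 14700.00, centroid at (105.00, 35.00).
hole: A = −(76 × 24) = -1824.00, centroid at (104.00, 43.00).
ΣA = 12876.00 mm², ΣAX̄ = 1353804.00 mm³, ΣAȲ = 436068.00 mm³.
X̄ = 1353804.00/12876.00 = 105.14 mm; Ȳ = 436068.00/12876.00 = 33.87 mm.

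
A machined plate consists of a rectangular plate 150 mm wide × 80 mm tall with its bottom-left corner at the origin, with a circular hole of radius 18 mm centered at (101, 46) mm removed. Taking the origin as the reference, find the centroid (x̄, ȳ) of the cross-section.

x̄ = 72.59 mm, ȳ = 39.44 mm

plate: A = 150 × 80 = 12000.00, centroid at (75.00, 40.00).
hole: A = −π·18² = -1017.88, centroid at (101.00, 46.00).
ΣA = 10982.12 mm², ΣAx̄ = 797194.52 mm³, ΣAȳ = 433177.70 mm³.
x̄ = 797194.52/10982.12 = 72.59 mm; ȳ = 433177.70/10982.12 = 39.44 mm.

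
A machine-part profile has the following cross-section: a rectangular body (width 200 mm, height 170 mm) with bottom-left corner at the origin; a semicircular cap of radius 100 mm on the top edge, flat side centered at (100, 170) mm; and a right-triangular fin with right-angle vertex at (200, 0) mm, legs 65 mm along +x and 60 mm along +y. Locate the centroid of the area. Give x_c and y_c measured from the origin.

rectangular body: A = 200 × 170 = 34000.00, centroid at (100.00, 85.00).
semicircular top: A = ½π·100² = 15707.96, centroid at (100.00, 212.44).
triangular fin: A = ½·65·60 = 1950.00, centroid at (221.67, 20.00).
ΣA = 51657.96 mm²
ΣAx_c = (34000.00)(100.00) + (15707.96)(100.00) + (1950.00)(221.67) = 5403046.33 mm³
ΣAy_c = (34000.00)(85.00) + (15707.96)(212.44) + (1950.00)(20.00) = 6266020.42 mm³
x_c = 5403046.33 / 51657.96 = 104.59 mm
y_c = 6266020.42 / 51657.96 = 121.30 mm

x_c = 104.59 mm, y_c = 121.30 mm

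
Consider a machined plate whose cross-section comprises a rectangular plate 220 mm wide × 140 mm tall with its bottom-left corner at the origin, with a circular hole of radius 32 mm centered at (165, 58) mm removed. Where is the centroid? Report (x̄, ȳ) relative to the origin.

x̄ = 103.59 mm, ȳ = 71.40 mm

plate: A = 220 × 140 = 30800.00, centroid at (110.00, 70.00).
hole: A = −π·32² = -3216.99, centroid at (165.00, 58.00).
ΣA = 27583.01 mm², ΣAx̄ = 2857196.51 mm³, ΣAȳ = 1969414.53 mm³.
x̄ = 2857196.51/27583.01 = 103.59 mm; ȳ = 1969414.53/27583.01 = 71.40 mm.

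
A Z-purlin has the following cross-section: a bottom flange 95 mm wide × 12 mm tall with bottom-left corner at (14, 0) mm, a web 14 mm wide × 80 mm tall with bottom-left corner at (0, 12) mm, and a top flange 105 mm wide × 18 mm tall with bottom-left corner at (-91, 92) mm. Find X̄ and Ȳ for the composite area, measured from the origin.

X̄ = 1.25 mm, Ȳ = 61.68 mm

bottom flange: A = 95 × 12 = 1140.00, centroid at (61.50, 6.00).
web: A = 14 × 80 = 1120.00, centroid at (7.00, 52.00).
top flange: A = 105 × 18 = 1890.00, centroid at (-38.50, 101.00).
ΣA = 4150.00 mm²
ΣAX̄ = (1140.00)(61.50) + (1120.00)(7.00) + (1890.00)(-38.50) = 5185.00 mm³
ΣAȲ = (1140.00)(6.00) + (1120.00)(52.00) + (1890.00)(101.00) = 255970.00 mm³
X̄ = 5185.00 / 4150.00 = 1.25 mm
Ȳ = 255970.00 / 4150.00 = 61.68 mm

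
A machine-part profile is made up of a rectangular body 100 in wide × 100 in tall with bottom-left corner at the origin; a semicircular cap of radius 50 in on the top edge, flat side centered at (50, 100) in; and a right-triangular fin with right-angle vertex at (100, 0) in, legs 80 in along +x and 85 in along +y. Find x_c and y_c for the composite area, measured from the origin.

x_c = 65.04 in, y_c = 61.89 in

rectangular body: A = 100 × 100 = 10000.00, centroid at (50.00, 50.00).
semicircular top: A = ½π·50² = 3926.99, centroid at (50.00, 121.22).
triangular fin: A = ½·80·85 = 3400.00, centroid at (126.67, 28.33).
ΣA = 17326.99 in², ΣAx_c = 1127016.21 in³, ΣAy_c = 1072365.75 in³.
x_c = 1127016.21/17326.99 = 65.04 in; y_c = 1072365.75/17326.99 = 61.89 in.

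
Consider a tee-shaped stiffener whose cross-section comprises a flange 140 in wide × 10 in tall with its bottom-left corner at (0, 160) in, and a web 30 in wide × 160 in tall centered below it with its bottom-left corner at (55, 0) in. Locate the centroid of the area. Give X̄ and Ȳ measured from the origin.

X̄ = 70.00 in, Ȳ = 99.19 in

web: A = 30 × 160 = 4800.00, centroid at (70.00, 80.00).
flange: A = 140 × 10 = 1400.00, centroid at (70.00, 165.00).
ΣA = 6200.00 in²
ΣAX̄ = (4800.00)(70.00) + (1400.00)(70.00) = 434000.00 in³
ΣAȲ = (4800.00)(80.00) + (1400.00)(165.00) = 615000.00 in³
X̄ = 434000.00 / 6200.00 = 70.00 in
Ȳ = 615000.00 / 6200.00 = 99.19 in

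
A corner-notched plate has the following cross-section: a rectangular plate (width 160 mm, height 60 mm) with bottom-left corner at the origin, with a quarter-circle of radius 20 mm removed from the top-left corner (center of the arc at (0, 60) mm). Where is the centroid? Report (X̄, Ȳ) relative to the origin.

Part | A | x̄ᵢ | ȳᵢ | A·x̄ᵢ | A·ȳᵢ
plate | 9600.00 | 80.00 | 30.00 | 768000.00 | 288000.00
removed quarter-circle | -314.16 | 8.49 | 51.51 | -2666.67 | -16182.89
Σ | 9285.84 |  |  | 765333.33 | 271817.11
X̄ = 765333.33 / 9285.84 = 82.42 mm
Ȳ = 271817.11 / 9285.84 = 29.27 mm

X̄ = 82.42 mm, Ȳ = 29.27 mm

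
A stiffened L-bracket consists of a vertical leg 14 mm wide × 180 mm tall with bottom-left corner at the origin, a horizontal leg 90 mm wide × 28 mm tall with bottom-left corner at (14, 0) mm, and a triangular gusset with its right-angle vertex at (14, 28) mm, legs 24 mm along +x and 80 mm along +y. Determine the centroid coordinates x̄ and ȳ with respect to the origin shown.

x̄ = 31.24 mm, ȳ = 52.43 mm

vertical leg: A = 14 × 180 = 2520.00, centroid at (7.00, 90.00).
horizontal leg: A = 90 × 28 = 2520.00, centroid at (59.00, 14.00).
gusset: A = ½·24·80 = 960.00, centroid at (22.00, 54.67).
ΣA = 6000.00 mm²
ΣAx̄ = (2520.00)(7.00) + (2520.00)(59.00) + (960.00)(22.00) = 187440.00 mm³
ΣAȳ = (2520.00)(90.00) + (2520.00)(14.00) + (960.00)(54.67) = 314560.00 mm³
x̄ = 187440.00 / 6000.00 = 31.24 mm
ȳ = 314560.00 / 6000.00 = 52.43 mm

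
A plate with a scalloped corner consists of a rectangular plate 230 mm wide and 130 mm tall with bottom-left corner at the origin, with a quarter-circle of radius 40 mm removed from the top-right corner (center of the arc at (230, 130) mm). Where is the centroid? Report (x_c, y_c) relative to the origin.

plate: A = 230 × 130 = 29900.00, centroid at (115.00, 65.00).
removed quarter-circle: A = −¼π·40² = -1256.64, centroid at (213.02, 113.02).
ΣA = 28643.36 mm², ΣAx_c = 3170806.81 mm³, ΣAy_c = 1801470.52 mm³.
x_c = 3170806.81/28643.36 = 110.70 mm; y_c = 1801470.52/28643.36 = 62.89 mm.

x_c = 110.70 mm, y_c = 62.89 mm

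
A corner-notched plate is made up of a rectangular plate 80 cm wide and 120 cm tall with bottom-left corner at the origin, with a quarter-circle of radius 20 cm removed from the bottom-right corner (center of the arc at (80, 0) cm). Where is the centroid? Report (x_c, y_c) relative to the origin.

x_c = 38.93 cm, y_c = 61.74 cm

plate: A = 80 × 120 = 9600.00, centroid at (40.00, 60.00).
removed quarter-circle: A = −¼π·20² = -314.16, centroid at (71.51, 8.49).
ΣA = 9285.84 cm²
ΣAx_c = (9600.00)(40.00) + (-314.16)(71.51) = 361533.93 cm³
ΣAy_c = (9600.00)(60.00) + (-314.16)(8.49) = 573333.33 cm³
x_c = 361533.93 / 9285.84 = 38.93 cm
y_c = 573333.33 / 9285.84 = 61.74 cm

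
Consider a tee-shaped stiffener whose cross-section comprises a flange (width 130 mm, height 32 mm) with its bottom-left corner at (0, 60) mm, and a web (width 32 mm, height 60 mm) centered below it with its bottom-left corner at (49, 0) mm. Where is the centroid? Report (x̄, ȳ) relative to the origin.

web: A = 32 × 60 = 1920.00, centroid at (65.00, 30.00).
flange: A = 130 × 32 = 4160.00, centroid at (65.00, 76.00).
ΣA = 6080.00 mm²
ΣAx̄ = (1920.00)(65.00) + (4160.00)(65.00) = 395200.00 mm³
ΣAȳ = (1920.00)(30.00) + (4160.00)(76.00) = 373760.00 mm³
x̄ = 395200.00 / 6080.00 = 65.00 mm
ȳ = 373760.00 / 6080.00 = 61.47 mm

x̄ = 65.00 mm, ȳ = 61.47 mm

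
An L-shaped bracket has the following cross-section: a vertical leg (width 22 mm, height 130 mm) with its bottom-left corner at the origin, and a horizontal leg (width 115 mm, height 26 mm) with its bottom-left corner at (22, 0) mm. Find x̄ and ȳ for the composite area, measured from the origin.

x̄ = 46.01 mm, ȳ = 38.42 mm

vertical leg: A = 22 × 130 = 2860.00, centroid at (11.00, 65.00).
horizontal leg: A = 115 × 26 = 2990.00, centroid at (79.50, 13.00).
ΣA = 5850.00 mm², ΣAx̄ = 269165.00 mm³, ΣAȳ = 224770.00 mm³.
x̄ = 269165.00/5850.00 = 46.01 mm; ȳ = 224770.00/5850.00 = 38.42 mm.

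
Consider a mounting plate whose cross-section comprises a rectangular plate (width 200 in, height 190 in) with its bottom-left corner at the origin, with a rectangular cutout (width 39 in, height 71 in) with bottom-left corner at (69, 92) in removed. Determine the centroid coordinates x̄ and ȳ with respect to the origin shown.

plate: A = 200 × 190 = 38000.00, centroid at (100.00, 95.00).
hole: A = −(39 × 71) = -2769.00, centroid at (88.50, 127.50).
ΣA = 35231.00 in²
ΣAx̄ = (38000.00)(100.00) + (-2769.00)(88.50) = 3554943.50 in³
ΣAȳ = (38000.00)(95.00) + (-2769.00)(127.50) = 3256952.50 in³
x̄ = 3554943.50 / 35231.00 = 100.90 in
ȳ = 3256952.50 / 35231.00 = 92.45 in

x̄ = 100.90 in, ȳ = 92.45 in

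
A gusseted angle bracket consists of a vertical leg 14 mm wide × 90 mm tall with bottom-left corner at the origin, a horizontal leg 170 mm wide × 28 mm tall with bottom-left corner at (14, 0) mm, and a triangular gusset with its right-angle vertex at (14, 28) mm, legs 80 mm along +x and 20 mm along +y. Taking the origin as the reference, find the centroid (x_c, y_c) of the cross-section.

vertical leg: A = 14 × 90 = 1260.00, centroid at (7.00, 45.00).
horizontal leg: A = 170 × 28 = 4760.00, centroid at (99.00, 14.00).
gusset: A = ½·80·20 = 800.00, centroid at (40.67, 34.67).
ΣA = 6820.00 mm²
ΣAx_c = (1260.00)(7.00) + (4760.00)(99.00) + (800.00)(40.67) = 512593.33 mm³
ΣAy_c = (1260.00)(45.00) + (4760.00)(14.00) + (800.00)(34.67) = 151073.33 mm³
x_c = 512593.33 / 6820.00 = 75.16 mm
y_c = 151073.33 / 6820.00 = 22.15 mm

x_c = 75.16 mm, y_c = 22.15 mm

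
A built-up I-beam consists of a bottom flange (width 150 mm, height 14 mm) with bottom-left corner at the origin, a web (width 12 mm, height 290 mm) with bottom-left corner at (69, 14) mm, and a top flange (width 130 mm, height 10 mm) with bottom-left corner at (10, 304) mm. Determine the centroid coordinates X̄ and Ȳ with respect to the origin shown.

X̄ = 75.00 mm, Ȳ = 140.95 mm

bottom flange: A = 150 × 14 = 2100.00, centroid at (75.00, 7.00).
web: A = 12 × 290 = 3480.00, centroid at (75.00, 159.00).
top flange: A = 130 × 10 = 1300.00, centroid at (75.00, 309.00).
ΣA = 6880.00 mm²
ΣAX̄ = (2100.00)(75.00) + (3480.00)(75.00) + (1300.00)(75.00) = 516000.00 mm³
ΣAȲ = (2100.00)(7.00) + (3480.00)(159.00) + (1300.00)(309.00) = 969720.00 mm³
X̄ = 516000.00 / 6880.00 = 75.00 mm
Ȳ = 969720.00 / 6880.00 = 140.95 mm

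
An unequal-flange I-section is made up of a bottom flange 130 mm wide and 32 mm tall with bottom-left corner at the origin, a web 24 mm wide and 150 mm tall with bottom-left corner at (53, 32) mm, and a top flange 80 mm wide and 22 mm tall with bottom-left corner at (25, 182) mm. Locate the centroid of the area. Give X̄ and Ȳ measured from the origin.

X̄ = 65.00 mm, Ȳ = 83.13 mm

bottom flange: A = 130 × 32 = 4160.00, centroid at (65.00, 16.00).
web: A = 24 × 150 = 3600.00, centroid at (65.00, 107.00).
top flange: A = 80 × 22 = 1760.00, centroid at (65.00, 193.00).
ΣA = 9520.00 mm², ΣAX̄ = 618800.00 mm³, ΣAȲ = 791440.00 mm³.
X̄ = 618800.00/9520.00 = 65.00 mm; Ȳ = 791440.00/9520.00 = 83.13 mm.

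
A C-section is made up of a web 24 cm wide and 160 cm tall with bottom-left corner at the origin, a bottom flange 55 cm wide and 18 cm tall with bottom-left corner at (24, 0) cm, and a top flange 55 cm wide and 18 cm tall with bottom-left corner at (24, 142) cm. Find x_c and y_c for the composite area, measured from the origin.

Part | A | x̄ᵢ | ȳᵢ | A·x̄ᵢ | A·ȳᵢ
web | 3840.00 | 12.00 | 80.00 | 46080.00 | 307200.00
bottom flange | 990.00 | 51.50 | 9.00 | 50985.00 | 8910.00
top flange | 990.00 | 51.50 | 151.00 | 50985.00 | 149490.00
Σ | 5820.00 |  |  | 148050.00 | 465600.00
x_c = 148050.00 / 5820.00 = 25.44 cm
y_c = 465600.00 / 5820.00 = 80.00 cm

x_c = 25.44 cm, y_c = 80.00 cm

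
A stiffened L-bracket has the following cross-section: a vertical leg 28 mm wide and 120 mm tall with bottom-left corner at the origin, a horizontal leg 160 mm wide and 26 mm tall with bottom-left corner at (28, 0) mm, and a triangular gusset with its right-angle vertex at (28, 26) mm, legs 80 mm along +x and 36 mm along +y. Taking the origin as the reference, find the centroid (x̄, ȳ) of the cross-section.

x̄ = 64.18 mm, ȳ = 34.64 mm

vertical leg: A = 28 × 120 = 3360.00, centroid at (14.00, 60.00).
horizontal leg: A = 160 × 26 = 4160.00, centroid at (108.00, 13.00).
gusset: A = ½·80·36 = 1440.00, centroid at (54.67, 38.00).
ΣA = 8960.00 mm²
ΣAx̄ = (3360.00)(14.00) + (4160.00)(108.00) + (1440.00)(54.67) = 575040.00 mm³
ΣAȳ = (3360.00)(60.00) + (4160.00)(13.00) + (1440.00)(38.00) = 310400.00 mm³
x̄ = 575040.00 / 8960.00 = 64.18 mm
ȳ = 310400.00 / 8960.00 = 34.64 mm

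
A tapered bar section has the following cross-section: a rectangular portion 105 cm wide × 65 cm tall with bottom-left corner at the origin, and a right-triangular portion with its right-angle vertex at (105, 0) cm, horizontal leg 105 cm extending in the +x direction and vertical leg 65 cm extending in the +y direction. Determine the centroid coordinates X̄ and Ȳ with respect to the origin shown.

X̄ = 81.67 cm, Ȳ = 28.89 cm

Part | A | x̄ᵢ | ȳᵢ | A·x̄ᵢ | A·ȳᵢ
rectangular portion | 6825.00 | 52.50 | 32.50 | 358312.50 | 221812.50
triangular portion | 3412.50 | 140.00 | 21.67 | 477750.00 | 73937.50
Σ | 10237.50 |  |  | 836062.50 | 295750.00
X̄ = 836062.50 / 10237.50 = 81.67 cm
Ȳ = 295750.00 / 10237.50 = 28.89 cm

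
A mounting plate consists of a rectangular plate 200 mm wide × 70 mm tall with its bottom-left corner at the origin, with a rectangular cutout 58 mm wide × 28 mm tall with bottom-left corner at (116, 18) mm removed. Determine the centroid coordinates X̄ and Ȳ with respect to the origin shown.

Part | A | x̄ᵢ | ȳᵢ | A·x̄ᵢ | A·ȳᵢ
plate | 14000.00 | 100.00 | 35.00 | 1400000.00 | 490000.00
hole | -1624.00 | 145.00 | 32.00 | -235480.00 | -51968.00
Σ | 12376.00 |  |  | 1164520.00 | 438032.00
X̄ = 1164520.00 / 12376.00 = 94.10 mm
Ȳ = 438032.00 / 12376.00 = 35.39 mm

X̄ = 94.10 mm, Ȳ = 35.39 mm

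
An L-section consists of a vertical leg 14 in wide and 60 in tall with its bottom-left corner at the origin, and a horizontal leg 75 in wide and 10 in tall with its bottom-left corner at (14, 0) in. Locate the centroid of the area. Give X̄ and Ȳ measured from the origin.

vertical leg: A = 14 × 60 = 840.00, centroid at (7.00, 30.00).
horizontal leg: A = 75 × 10 = 750.00, centroid at (51.50, 5.00).
ΣA = 1590.00 in²
ΣAX̄ = (840.00)(7.00) + (750.00)(51.50) = 44505.00 in³
ΣAȲ = (840.00)(30.00) + (750.00)(5.00) = 28950.00 in³
X̄ = 44505.00 / 1590.00 = 27.99 in
Ȳ = 28950.00 / 1590.00 = 18.21 in

X̄ = 27.99 in, Ȳ = 18.21 in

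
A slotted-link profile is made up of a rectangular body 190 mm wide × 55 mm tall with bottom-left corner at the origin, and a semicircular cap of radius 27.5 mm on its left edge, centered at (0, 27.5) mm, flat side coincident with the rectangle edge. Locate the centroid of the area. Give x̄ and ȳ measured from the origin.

x̄ = 84.11 mm, ȳ = 27.50 mm

rectangular body: A = 190 × 55 = 10450.00, centroid at (95.00, 27.50).
semicircular end: A = ½π·27.5² = 1187.91, centroid at (-11.67, 27.50).
ΣA = 11637.91 mm², ΣAx̄ = 978885.42 mm³, ΣAȳ = 320042.65 mm³.
x̄ = 978885.42/11637.91 = 84.11 mm; ȳ = 320042.65/11637.91 = 27.50 mm.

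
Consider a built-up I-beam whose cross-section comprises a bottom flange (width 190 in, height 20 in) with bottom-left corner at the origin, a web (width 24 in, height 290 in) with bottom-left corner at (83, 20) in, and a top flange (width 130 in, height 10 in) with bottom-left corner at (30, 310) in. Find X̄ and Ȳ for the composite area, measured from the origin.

X̄ = 95.00 in, Ȳ = 132.33 in

Part | A | x̄ᵢ | ȳᵢ | A·x̄ᵢ | A·ȳᵢ
bottom flange | 3800.00 | 95.00 | 10.00 | 361000.00 | 38000.00
web | 6960.00 | 95.00 | 165.00 | 661200.00 | 1148400.00
top flange | 1300.00 | 95.00 | 315.00 | 123500.00 | 409500.00
Σ | 12060.00 |  |  | 1145700.00 | 1595900.00
X̄ = 1145700.00 / 12060.00 = 95.00 in
Ȳ = 1595900.00 / 12060.00 = 132.33 in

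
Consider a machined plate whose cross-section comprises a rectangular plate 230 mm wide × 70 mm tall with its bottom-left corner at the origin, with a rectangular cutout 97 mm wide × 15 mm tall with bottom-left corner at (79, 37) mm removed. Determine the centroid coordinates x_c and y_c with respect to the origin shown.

x_c = 113.76 mm, y_c = 34.06 mm

plate: A = 230 × 70 = 16100.00, centroid at (115.00, 35.00).
hole: A = −(97 × 15) = -1455.00, centroid at (127.50, 44.50).
ΣA = 14645.00 mm², ΣAx_c = 1665987.50 mm³, ΣAy_c = 498752.50 mm³.
x_c = 1665987.50/14645.00 = 113.76 mm; y_c = 498752.50/14645.00 = 34.06 mm.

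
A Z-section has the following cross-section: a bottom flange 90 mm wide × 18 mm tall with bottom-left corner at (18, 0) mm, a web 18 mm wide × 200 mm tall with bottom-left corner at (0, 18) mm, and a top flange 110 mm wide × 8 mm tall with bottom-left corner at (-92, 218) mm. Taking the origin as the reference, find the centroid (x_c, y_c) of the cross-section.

x_c = 16.70 mm, y_c = 104.06 mm

Part | A | x̄ᵢ | ȳᵢ | A·x̄ᵢ | A·ȳᵢ
bottom flange | 1620.00 | 63.00 | 9.00 | 102060.00 | 14580.00
web | 3600.00 | 9.00 | 118.00 | 32400.00 | 424800.00
top flange | 880.00 | -37.00 | 222.00 | -32560.00 | 195360.00
Σ | 6100.00 |  |  | 101900.00 | 634740.00
x_c = 101900.00 / 6100.00 = 16.70 mm
y_c = 634740.00 / 6100.00 = 104.06 mm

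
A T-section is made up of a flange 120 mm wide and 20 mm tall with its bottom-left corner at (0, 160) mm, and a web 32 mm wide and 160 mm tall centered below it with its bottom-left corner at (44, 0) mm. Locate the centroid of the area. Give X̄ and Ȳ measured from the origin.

Part | A | x̄ᵢ | ȳᵢ | A·x̄ᵢ | A·ȳᵢ
web | 5120.00 | 60.00 | 80.00 | 307200.00 | 409600.00
flange | 2400.00 | 60.00 | 170.00 | 144000.00 | 408000.00
Σ | 7520.00 |  |  | 451200.00 | 817600.00
X̄ = 451200.00 / 7520.00 = 60.00 mm
Ȳ = 817600.00 / 7520.00 = 108.72 mm

X̄ = 60.00 mm, Ȳ = 108.72 mm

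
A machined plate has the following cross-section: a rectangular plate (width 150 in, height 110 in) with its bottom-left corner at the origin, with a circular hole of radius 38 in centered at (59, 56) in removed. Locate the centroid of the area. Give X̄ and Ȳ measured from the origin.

X̄ = 81.07 in, Ȳ = 54.62 in

plate: A = 150 × 110 = 16500.00, centroid at (75.00, 55.00).
hole: A = −π·38² = -4536.46, centroid at (59.00, 56.00).
ΣA = 11963.54 in², ΣAX̄ = 969848.87 in³, ΣAȲ = 653458.25 in³.
X̄ = 969848.87/11963.54 = 81.07 in; Ȳ = 653458.25/11963.54 = 54.62 in.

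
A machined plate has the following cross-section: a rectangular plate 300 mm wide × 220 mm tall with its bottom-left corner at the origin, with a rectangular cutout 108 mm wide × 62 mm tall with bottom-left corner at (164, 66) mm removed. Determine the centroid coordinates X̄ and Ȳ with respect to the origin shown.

Part | A | x̄ᵢ | ȳᵢ | A·x̄ᵢ | A·ȳᵢ
plate | 66000.00 | 150.00 | 110.00 | 9900000.00 | 7260000.00
hole | -6696.00 | 218.00 | 97.00 | -1459728.00 | -649512.00
Σ | 59304.00 |  |  | 8440272.00 | 6610488.00
X̄ = 8440272.00 / 59304.00 = 142.32 mm
Ȳ = 6610488.00 / 59304.00 = 111.47 mm

X̄ = 142.32 mm, Ȳ = 111.47 mm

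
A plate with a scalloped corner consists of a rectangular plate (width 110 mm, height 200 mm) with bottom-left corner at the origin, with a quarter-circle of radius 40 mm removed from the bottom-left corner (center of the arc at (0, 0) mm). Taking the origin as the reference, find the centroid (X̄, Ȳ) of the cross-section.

plate: A = 110 × 200 = 22000.00, centroid at (55.00, 100.00).
removed quarter-circle: A = −¼π·40² = -1256.64, centroid at (16.98, 16.98).
ΣA = 20743.36 mm²
ΣAX̄ = (22000.00)(55.00) + (-1256.64)(16.98) = 1188666.67 mm³
ΣAȲ = (22000.00)(100.00) + (-1256.64)(16.98) = 2178666.67 mm³
X̄ = 1188666.67 / 20743.36 = 57.30 mm
Ȳ = 2178666.67 / 20743.36 = 105.03 mm

X̄ = 57.30 mm, Ȳ = 105.03 mm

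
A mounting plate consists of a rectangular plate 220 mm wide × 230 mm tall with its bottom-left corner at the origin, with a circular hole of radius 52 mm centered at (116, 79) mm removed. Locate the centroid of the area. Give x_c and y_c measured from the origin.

x_c = 108.79 mm, y_c = 122.26 mm

plate: A = 220 × 230 = 50600.00, centroid at (110.00, 115.00).
hole: A = −π·52² = -8494.87, centroid at (116.00, 79.00).
ΣA = 42105.13 mm², ΣAx_c = 4580595.48 mm³, ΣAy_c = 5147905.54 mm³.
x_c = 4580595.48/42105.13 = 108.79 mm; y_c = 5147905.54/42105.13 = 122.26 mm.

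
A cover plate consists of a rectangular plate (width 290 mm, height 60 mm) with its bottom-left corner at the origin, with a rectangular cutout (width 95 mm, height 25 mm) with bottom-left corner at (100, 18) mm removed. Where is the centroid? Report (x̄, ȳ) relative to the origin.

plate: A = 290 × 60 = 17400.00, centroid at (145.00, 30.00).
hole: A = −(95 × 25) = -2375.00, centroid at (147.50, 30.50).
ΣA = 15025.00 mm², ΣAx̄ = 2172687.50 mm³, ΣAȳ = 449562.50 mm³.
x̄ = 2172687.50/15025.00 = 144.60 mm; ȳ = 449562.50/15025.00 = 29.92 mm.

x̄ = 144.60 mm, ȳ = 29.92 mm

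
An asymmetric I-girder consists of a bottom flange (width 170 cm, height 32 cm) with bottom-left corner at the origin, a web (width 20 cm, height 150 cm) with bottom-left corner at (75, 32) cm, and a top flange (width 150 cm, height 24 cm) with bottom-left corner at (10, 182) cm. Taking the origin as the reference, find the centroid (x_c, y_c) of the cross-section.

Part | A | x̄ᵢ | ȳᵢ | A·x̄ᵢ | A·ȳᵢ
bottom flange | 5440.00 | 85.00 | 16.00 | 462400.00 | 87040.00
web | 3000.00 | 85.00 | 107.00 | 255000.00 | 321000.00
top flange | 3600.00 | 85.00 | 194.00 | 306000.00 | 698400.00
Σ | 12040.00 |  |  | 1023400.00 | 1106440.00
x_c = 1023400.00 / 12040.00 = 85.00 cm
y_c = 1106440.00 / 12040.00 = 91.90 cm

x_c = 85.00 cm, y_c = 91.90 cm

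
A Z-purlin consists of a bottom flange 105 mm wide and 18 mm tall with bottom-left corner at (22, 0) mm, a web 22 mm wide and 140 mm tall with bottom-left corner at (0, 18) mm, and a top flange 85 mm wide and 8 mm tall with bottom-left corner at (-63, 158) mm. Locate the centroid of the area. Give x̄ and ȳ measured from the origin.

x̄ = 28.45 mm, ȳ = 70.48 mm

Part | A | x̄ᵢ | ȳᵢ | A·x̄ᵢ | A·ȳᵢ
bottom flange | 1890.00 | 74.50 | 9.00 | 140805.00 | 17010.00
web | 3080.00 | 11.00 | 88.00 | 33880.00 | 271040.00
top flange | 680.00 | -20.50 | 162.00 | -13940.00 | 110160.00
Σ | 5650.00 |  |  | 160745.00 | 398210.00
x̄ = 160745.00 / 5650.00 = 28.45 mm
ȳ = 398210.00 / 5650.00 = 70.48 mm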